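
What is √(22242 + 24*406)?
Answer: 3*√3554 ≈ 178.85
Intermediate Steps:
√(22242 + 24*406) = √(22242 + 9744) = √31986 = 3*√3554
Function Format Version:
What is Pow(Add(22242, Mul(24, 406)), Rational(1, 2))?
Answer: Mul(3, Pow(3554, Rational(1, 2))) ≈ 178.85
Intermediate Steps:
Pow(Add(22242, Mul(24, 406)), Rational(1, 2)) = Pow(Add(22242, 9744), Rational(1, 2)) = Pow(31986, Rational(1, 2)) = Mul(3, Pow(3554, Rational(1, 2)))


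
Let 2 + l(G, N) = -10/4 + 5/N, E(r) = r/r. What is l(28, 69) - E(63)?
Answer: -749/138 ≈ -5.4275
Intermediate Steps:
E(r) = 1
l(G, N) = -9/2 + 5/N (l(G, N) = -2 + (-10/4 + 5/N) = -2 + (-10*1/4 + 5/N) = -2 + (-5/2 + 5/N) = -9/2 + 5/N)
l(28, 69) - E(63) = (-9/2 + 5/69) - 1*1 = (-9/2 + 5*(1/69)) - 1 = (-9/2 + 5/69) - 1 = -611/138 - 1 = -749/138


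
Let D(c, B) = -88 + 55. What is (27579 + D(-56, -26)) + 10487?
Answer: 38033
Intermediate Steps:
D(c, B) = -33
(27579 + D(-56, -26)) + 10487 = (27579 - 33) + 10487 = 27546 + 10487 = 38033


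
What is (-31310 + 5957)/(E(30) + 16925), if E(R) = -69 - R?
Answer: -25353/16826 ≈ -1.5068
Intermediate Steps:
(-31310 + 5957)/(E(30) + 16925) = (-31310 + 5957)/((-69 - 1*30) + 16925) = -25353/((-69 - 30) + 16925) = -25353/(-99 + 16925) = -25353/16826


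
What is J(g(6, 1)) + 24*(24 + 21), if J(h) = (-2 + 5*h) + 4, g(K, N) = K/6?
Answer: 1087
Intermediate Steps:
g(K, N) = K/6 (g(K, N) = K*(1/6) = K/6)
J(h) = 2 + 5*h
J(g(6, 1)) + 24*(24 + 21) = (2 + 5*((1/6)*6)) + 24*(24 + 21) = (2 + 5*1) + 24*45 = (2 + 5) + 1080 = 7 + 1080 = 1087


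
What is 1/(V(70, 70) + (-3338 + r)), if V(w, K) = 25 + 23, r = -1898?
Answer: -1/5188 ≈ -0.00019275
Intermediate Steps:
V(w, K) = 48
1/(V(70, 70) + (-3338 + r)) = 1/(48 + (-3338 - 1898)) = 1/(48 - 5236) = 1/(-5188) = -1/5188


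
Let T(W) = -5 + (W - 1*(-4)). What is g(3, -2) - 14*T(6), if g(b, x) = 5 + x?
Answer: -67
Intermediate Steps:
T(W) = -1 + W (T(W) = -5 + (W + 4) = -5 + (4 + W) = -1 + W)
g(3, -2) - 14*T(6) = (5 - 2) - 14*(-1 + 6) = 3 - 14*5 = 3 - 70 = -67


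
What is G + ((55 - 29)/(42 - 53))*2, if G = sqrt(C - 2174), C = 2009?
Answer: -52/11 + I*sqrt(165) ≈ -4.7273 + 12.845*I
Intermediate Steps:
G = I*sqrt(165) (G = sqrt(2009 - 2174) = sqrt(-165) = I*sqrt(165) ≈ 12.845*I)
G + ((55 - 29)/(42 - 53))*2 = I*sqrt(165) + ((55 - 29)/(42 - 53))*2 = I*sqrt(165) + (26/(-11))*2 = I*sqrt(165) + (26*(-1/11))*2 = I*sqrt(165) - 26/11*2 = I*sqrt(165) - 52/11 = -52/11 + I*sqrt(165)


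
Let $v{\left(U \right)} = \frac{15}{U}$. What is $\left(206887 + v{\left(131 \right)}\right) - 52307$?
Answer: $\frac{20249995}{131} \approx 1.5458 \cdot 10^{5}$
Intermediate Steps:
$\left(206887 + v{\left(131 \right)}\right) - 52307 = \left(206887 + \frac{15}{131}\right) - 52307 = \frac{27102212}{131} - 52307 = \frac{20249995}{131}$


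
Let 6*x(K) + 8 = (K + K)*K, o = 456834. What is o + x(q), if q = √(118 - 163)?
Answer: 1370453/3 ≈ 4.5682e+5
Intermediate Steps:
q = 3*I*√5 (q = √(-45) = 3*I*√5 ≈ 6.7082*I)
x(K) = -4/3 + K²/3 (x(K) = -4/3 + ((K + K)*K)/6 = -4/3 + ((2*K)*K)/6 = -4/3 + (2*K²)/6 = -4/3 + K²/3)
o + x(q) = 456834 + (-4/3 + (3*I*√5)²/3) = 456834 + (-4/3 + (⅓)*(-45)) = 456834 + (-4/3 - 15) = 456834 - 49/3 = 1370453/3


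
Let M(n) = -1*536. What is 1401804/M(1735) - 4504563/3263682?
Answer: -95363686002/36444449 ≈ -2616.7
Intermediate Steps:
M(n) = -536
1401804/M(1735) - 4504563/3263682 = 1401804/(-536) - 4504563/3263682 = 1401804*(-1/536) - 4504563*1/3263682 = -350451/134 - 1501521/1087894 = -95363686002/36444449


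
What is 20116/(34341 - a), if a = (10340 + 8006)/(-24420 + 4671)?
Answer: 397270884/678218755 ≈ 0.58576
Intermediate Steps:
a = -18346/19749 (a = 18346/(-19749) = 18346*(-1/19749) = -18346/19749 ≈ -0.92896)
20116/(34341 - a) = 20116/(34341 - 1*(-18346/19749)) = 20116/(34341 + 18346/19749) = 20116/(678218755/19749) = 20116*(19749/678218755) = 397270884/678218755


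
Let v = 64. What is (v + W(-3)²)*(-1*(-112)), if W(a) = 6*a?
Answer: 43456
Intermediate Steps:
(v + W(-3)²)*(-1*(-112)) = (64 + (6*(-3))²)*(-1*(-112)) = (64 + (-18)²)*112 = (64 + 324)*112 = 388*112 = 43456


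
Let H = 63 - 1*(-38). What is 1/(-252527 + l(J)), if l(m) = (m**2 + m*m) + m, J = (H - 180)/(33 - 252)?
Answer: -47961/12111417664 ≈ -3.9600e-6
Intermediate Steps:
H = 101 (H = 63 + 38 = 101)
J = 79/219 (J = (101 - 180)/(33 - 252) = -79/(-219) = -79*(-1/219) = 79/219 ≈ 0.36073)
l(m) = m + 2*m**2 (l(m) = (m**2 + m**2) + m = 2*m**2 + m = m + 2*m**2)
1/(-252527 + l(J)) = 1/(-252527 + 79*(1 + 2*(79/219))/219) = 1/(-252527 + 79*(1 + 158/219)/219) = 1/(-252527 + (79/219)*(377/219)) = 1/(-252527 + 29783/47961) = 1/(-12111417664/47961) = -47961/12111417664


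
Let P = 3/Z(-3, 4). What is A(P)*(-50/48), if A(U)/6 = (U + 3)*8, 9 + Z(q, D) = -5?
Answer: -975/7 ≈ -139.29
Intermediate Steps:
Z(q, D) = -14 (Z(q, D) = -9 - 5 = -14)
P = -3/14 (P = 3/(-14) = 3*(-1/14) = -3/14 ≈ -0.21429)
A(U) = 144 + 48*U (A(U) = 6*((U + 3)*8) = 6*((3 + U)*8) = 6*(24 + 8*U) = 144 + 48*U)
A(P)*(-50/48) = (144 + 48*(-3/14))*(-50/48) = (144 - 72/7)*(-50*1/48) = (936/7)*(-25/24) = -975/7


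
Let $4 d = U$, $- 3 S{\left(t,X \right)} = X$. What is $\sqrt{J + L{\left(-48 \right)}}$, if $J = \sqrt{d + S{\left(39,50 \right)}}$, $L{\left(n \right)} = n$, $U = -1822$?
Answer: $\frac{\sqrt{-1728 + 6 i \sqrt{16998}}}{6} \approx 1.5312 + 7.0954 i$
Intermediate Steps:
$S{\left(t,X \right)} = - \frac{X}{3}$
$d = - \frac{911}{2}$ ($d = \frac{1}{4} \left(-1822\right) = - \frac{911}{2} \approx -455.5$)
$J = \frac{i \sqrt{16998}}{6}$ ($J = \sqrt{- \frac{911}{2} - \frac{50}{3}} = \sqrt{- \frac{2833}{6}} = \frac{i \sqrt{16998}}{6} \approx 21.729 i$)
$\sqrt{J + L{\left(-48 \right)}} = \sqrt{\frac{i \sqrt{16998}}{6} - 48} = \sqrt{-48 + \frac{i \sqrt{16998}}{6}}$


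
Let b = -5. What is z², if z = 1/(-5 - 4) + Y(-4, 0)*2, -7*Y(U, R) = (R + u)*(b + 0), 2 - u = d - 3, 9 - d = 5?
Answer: 6889/3969 ≈ 1.7357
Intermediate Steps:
d = 4 (d = 9 - 1*5 = 9 - 5 = 4)
u = 1 (u = 2 - (4 - 3) = 2 - 1*1 = 2 - 1 = 1)
Y(U, R) = 5/7 + 5*R/7 (Y(U, R) = -(R + 1)*(-5 + 0)/7 = -(1 + R)*(-5)/7 = -(-5 - 5*R)/7 = 5/7 + 5*R/7)
z = 83/63 (z = 1/(-5 - 4) + (5/7 + (5/7)*0)*2 = 1/(-9) + (5/7 + 0)*2 = -⅑ + (5/7)*2 = -⅑ + 10/7 = 83/63 ≈ 1.3175)
z² = (83/63)² = 6889/3969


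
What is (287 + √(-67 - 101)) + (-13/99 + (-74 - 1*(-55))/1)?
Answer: 26519/99 + 2*I*√42 ≈ 267.87 + 12.961*I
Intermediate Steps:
(287 + √(-67 - 101)) + (-13/99 + (-74 - 1*(-55))/1) = (287 + √(-168)) + (-13*1/99 + (-74 + 55)*1) = (287 + 2*I*√42) + (-13/99 - 19*1) = (287 + 2*I*√42) + (-13/99 - 19) = (287 + 2*I*√42) - 1894/99 = 26519/99 + 2*I*√42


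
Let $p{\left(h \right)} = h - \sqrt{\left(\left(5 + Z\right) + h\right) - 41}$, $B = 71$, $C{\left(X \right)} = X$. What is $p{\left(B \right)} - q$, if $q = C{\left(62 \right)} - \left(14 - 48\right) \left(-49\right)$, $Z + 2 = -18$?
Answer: $1675 - \sqrt{15} \approx 1671.1$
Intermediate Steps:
$Z = -20$ ($Z = -2 - 18 = -20$)
$p{\left(h \right)} = h - \sqrt{-56 + h}$ ($p{\left(h \right)} = h - \sqrt{\left(\left(5 - 20\right) + h\right) - 41} = h - \sqrt{\left(-15 + h\right) - 41} = h - \sqrt{-56 + h}$)
$q = -1604$ ($q = 62 - \left(14 - 48\right) \left(-49\right) = 62 - \left(-34\right) \left(-49\right) = 62 - 1666 = -1604$)
$p{\left(B \right)} - q = \left(71 - \sqrt{-56 + 71}\right) - -1604 = \left(71 - \sqrt{15}\right) + 1604 = 1675 - \sqrt{15}$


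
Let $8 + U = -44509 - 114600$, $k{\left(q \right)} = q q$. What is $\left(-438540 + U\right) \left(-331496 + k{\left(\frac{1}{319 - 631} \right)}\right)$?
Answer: $\frac{6428627121087437}{32448} \approx 1.9812 \cdot 10^{11}$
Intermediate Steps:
$k{\left(q \right)} = q^{2}$
$U = -159117$ ($U = -8 - 159109 = -159117$)
$\left(-438540 + U\right) \left(-331496 + k{\left(\frac{1}{319 - 631} \right)}\right) = \left(-438540 - 159117\right) \left(-331496 + \left(\frac{1}{319 - 631}\right)^{2}\right) = - 597657 \left(-331496 + \left(\frac{1}{-312}\right)^{2}\right) = - 597657 \left(-331496 + \left(- \frac{1}{312}\right)^{2}\right) = - 597657 \left(-331496 + \frac{1}{97344}\right) = \left(-597657\right) \left(- \frac{32269146623}{97344}\right) = \frac{6428627121087437}{32448}$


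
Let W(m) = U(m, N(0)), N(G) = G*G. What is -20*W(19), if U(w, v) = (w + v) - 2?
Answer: -340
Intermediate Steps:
N(G) = G²
U(w, v) = -2 + v + w (U(w, v) = (v + w) - 2 = -2 + v + w)
W(m) = -2 + m (W(m) = -2 + 0² + m = -2 + 0 + m = -2 + m)
-20*W(19) = -20*(-2 + 19) = -20*17 = -340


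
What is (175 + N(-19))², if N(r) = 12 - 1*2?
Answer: 34225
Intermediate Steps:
N(r) = 10 (N(r) = 12 - 2 = 10)
(175 + N(-19))² = (175 + 10)² = 185² = 34225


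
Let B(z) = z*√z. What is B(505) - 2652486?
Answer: -2652486 + 505*√505 ≈ -2.6411e+6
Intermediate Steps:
B(z) = z^(3/2)
B(505) - 2652486 = 505^(3/2) - 2652486 = 505*√505 - 2652486 = -2652486 + 505*√505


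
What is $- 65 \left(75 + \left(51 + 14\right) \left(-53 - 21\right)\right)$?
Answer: $307775$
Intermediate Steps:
$- 65 \left(75 + \left(51 + 14\right) \left(-53 - 21\right)\right) = - 65 \left(75 + 65 \left(-74\right)\right) = - 65 \left(75 - 4810\right) = \left(-65\right) \left(-4735\right) = 307775$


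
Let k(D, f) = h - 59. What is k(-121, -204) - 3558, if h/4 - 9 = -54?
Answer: -3797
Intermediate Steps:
h = -180 (h = 36 + 4*(-54) = 36 - 216 = -180)
k(D, f) = -239 (k(D, f) = -180 - 59 = -239)
k(-121, -204) - 3558 = -239 - 3558 = -3797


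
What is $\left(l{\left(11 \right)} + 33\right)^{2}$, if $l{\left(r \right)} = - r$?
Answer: $484$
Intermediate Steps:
$\left(l{\left(11 \right)} + 33\right)^{2} = \left(\left(-1\right) 11 + 33\right)^{2} = \left(-11 + 33\right)^{2} = 22^{2} = 484$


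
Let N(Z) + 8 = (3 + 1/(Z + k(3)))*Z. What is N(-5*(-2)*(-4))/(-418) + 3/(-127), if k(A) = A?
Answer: 274997/982091 ≈ 0.28001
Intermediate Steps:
N(Z) = -8 + Z*(3 + 1/(3 + Z)) (N(Z) = -8 + (3 + 1/(Z + 3))*Z = -8 + (3 + 1/(3 + Z))*Z = -8 + Z*(3 + 1/(3 + Z)))
N(-5*(-2)*(-4))/(-418) + 3/(-127) = ((-24 + 2*(-5*(-2)*(-4)) + 3*(-5*(-2)*(-4))**2)/(3 - 5*(-2)*(-4)))/(-418) + 3/(-127) = ((-24 + 2*(10*(-4)) + 3*(10*(-4))**2)/(3 + 10*(-4)))*(-1/418) + 3*(-1/127) = ((-24 + 2*(-40) + 3*(-40)**2)/(3 - 40))*(-1/418) - 3/127 = ((-24 - 80 + 3*1600)/(-37))*(-1/418) - 3/127 = -(-24 - 80 + 4800)/37*(-1/418) - 3/127 = -1/37*4696*(-1/418) - 3/127 = -4696/37*(-1/418) - 3/127 = 2348/7733 - 3/127 = 274997/982091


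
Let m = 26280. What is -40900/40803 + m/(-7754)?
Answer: -694720720/158193231 ≈ -4.3916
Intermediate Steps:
-40900/40803 + m/(-7754) = -40900/40803 + 26280/(-7754) = -40900*1/40803 + 26280*(-1/7754) = -40900/40803 - 13140/3877 = -694720720/158193231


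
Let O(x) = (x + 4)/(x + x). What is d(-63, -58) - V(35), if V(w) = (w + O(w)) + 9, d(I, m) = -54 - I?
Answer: -2489/70 ≈ -35.557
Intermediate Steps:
O(x) = (4 + x)/(2*x) (O(x) = (4 + x)/((2*x)) = (4 + x)*(1/(2*x)) = (4 + x)/(2*x))
V(w) = 9 + w + (4 + w)/(2*w) (V(w) = (w + (4 + w)/(2*w)) + 9 = 9 + w + (4 + w)/(2*w))
d(-63, -58) - V(35) = (-54 - 1*(-63)) - (19/2 + 35 + 2/35) = (-54 + 63) - (19/2 + 35 + 2*(1/35)) = 9 - (19/2 + 35 + 2/35) = 9 - 1*3119/70 = 9 - 3119/70 = -2489/70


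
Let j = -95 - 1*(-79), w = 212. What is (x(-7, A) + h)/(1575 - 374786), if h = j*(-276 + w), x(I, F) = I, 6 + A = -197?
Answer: -1017/373211 ≈ -0.0027250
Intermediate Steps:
A = -203 (A = -6 - 197 = -203)
j = -16 (j = -95 + 79 = -16)
h = 1024 (h = -16*(-276 + 212) = -16*(-64) = 1024)
(x(-7, A) + h)/(1575 - 374786) = (-7 + 1024)/(1575 - 374786) = 1017/(-373211) = 1017*(-1/373211) = -1017/373211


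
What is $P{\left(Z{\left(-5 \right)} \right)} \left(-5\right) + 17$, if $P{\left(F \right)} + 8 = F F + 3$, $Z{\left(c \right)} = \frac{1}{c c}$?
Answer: $\frac{5249}{125} \approx 41.992$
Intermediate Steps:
$Z{\left(c \right)} = \frac{1}{c^{2}}$
$P{\left(F \right)} = -5 + F^{2}$ ($P{\left(F \right)} = -8 + \left(F F + 3\right) = -8 + \left(F^{2} + 3\right) = -8 + \left(3 + F^{2}\right) = -5 + F^{2}$)
$P{\left(Z{\left(-5 \right)} \right)} \left(-5\right) + 17 = \left(-5 + \left(\frac{1}{25}\right)^{2}\right) \left(-5\right) + 17 = \left(-5 + \frac{1}{625}\right) \left(-5\right) + 17 = \left(- \frac{3124}{625}\right) \left(-5\right) + 17 = \frac{3124}{125} + 17 = \frac{5249}{125}$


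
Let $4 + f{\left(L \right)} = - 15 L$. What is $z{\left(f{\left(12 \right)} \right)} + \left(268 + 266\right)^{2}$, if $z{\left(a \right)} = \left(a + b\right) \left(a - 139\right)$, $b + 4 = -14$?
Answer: $350402$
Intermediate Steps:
$b = -18$ ($b = -4 - 14 = -18$)
$f{\left(L \right)} = -4 - 15 L$
$z{\left(a \right)} = \left(-139 + a\right) \left(-18 + a\right)$ ($z{\left(a \right)} = \left(a - 18\right) \left(a - 139\right) = \left(-18 + a\right) \left(-139 + a\right) = \left(-139 + a\right) \left(-18 + a\right)$)
$z{\left(f{\left(12 \right)} \right)} + \left(268 + 266\right)^{2} = \left(2502 + \left(-4 - 180\right)^{2} - 157 \left(-4 - 180\right)\right) + \left(268 + 266\right)^{2} = \left(2502 + \left(-4 - 180\right)^{2} - 157 \left(-4 - 180\right)\right) + 534^{2} = \left(2502 + \left(-184\right)^{2} - -28888\right) + 285156 = \left(2502 + 33856 + 28888\right) + 285156 = 65246 + 285156 = 350402$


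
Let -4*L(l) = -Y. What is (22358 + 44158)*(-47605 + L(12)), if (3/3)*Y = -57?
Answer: -3167442033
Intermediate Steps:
Y = -57
L(l) = -57/4 (L(l) = -(-1)*(-57)/4 = -1/4*57 = -57/4)
(22358 + 44158)*(-47605 + L(12)) = (22358 + 44158)*(-47605 - 57/4) = 66516*(-190477/4) = -3167442033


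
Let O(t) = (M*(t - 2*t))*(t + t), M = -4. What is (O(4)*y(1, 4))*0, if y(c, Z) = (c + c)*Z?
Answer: 0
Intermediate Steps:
y(c, Z) = 2*Z*c (y(c, Z) = (2*c)*Z = 2*Z*c)
O(t) = 8*t² (O(t) = (-4*(t - 2*t))*(t + t) = (-(-4)*t)*(2*t) = (4*t)*(2*t) = 8*t²)
(O(4)*y(1, 4))*0 = ((8*4²)*(2*4*1))*0 = ((8*16)*8)*0 = (128*8)*0 = 1024*0 = 0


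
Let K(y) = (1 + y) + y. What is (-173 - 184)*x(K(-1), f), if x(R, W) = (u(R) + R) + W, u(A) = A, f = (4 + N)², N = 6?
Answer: -34986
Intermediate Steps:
K(y) = 1 + 2*y
f = 100 (f = (4 + 6)² = 10² = 100)
x(R, W) = W + 2*R (x(R, W) = (R + R) + W = 2*R + W = W + 2*R)
(-173 - 184)*x(K(-1), f) = (-173 - 184)*(100 + 2*(1 + 2*(-1))) = -357*(100 + 2*(1 - 2)) = -357*(100 + 2*(-1)) = -357*(100 - 2) = -357*98 = -34986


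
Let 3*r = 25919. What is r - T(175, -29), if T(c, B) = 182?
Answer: 25373/3 ≈ 8457.7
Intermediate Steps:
r = 25919/3 (r = (1/3)*25919 = 25919/3 ≈ 8639.7)
r - T(175, -29) = 25919/3 - 1*182 = 25919/3 - 182 = 25373/3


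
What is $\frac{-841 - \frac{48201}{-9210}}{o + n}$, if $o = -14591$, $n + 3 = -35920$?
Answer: $\frac{2565803}{155077980} \approx 0.016545$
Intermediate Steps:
$n = -35923$ ($n = -3 - 35920 = -35923$)
$\frac{-841 - \frac{48201}{-9210}}{o + n} = \frac{-841 - \frac{48201}{-9210}}{-14591 - 35923} = \frac{-841 - - \frac{16067}{3070}}{-50514} = \left(-841 + \frac{16067}{3070}\right) \left(- \frac{1}{50514}\right) = \left(- \frac{2565803}{3070}\right) \left(- \frac{1}{50514}\right) = \frac{2565803}{155077980}$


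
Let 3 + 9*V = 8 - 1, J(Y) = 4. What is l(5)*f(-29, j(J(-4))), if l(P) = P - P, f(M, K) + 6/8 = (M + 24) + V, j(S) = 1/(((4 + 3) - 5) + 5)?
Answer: 0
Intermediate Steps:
j(S) = ⅐ (j(S) = 1/((7 - 5) + 5) = 1/(2 + 5) = 1/7 = ⅐)
V = 4/9 (V = -⅓ + (8 - 1)/9 = -⅓ + (⅑)*7 = -⅓ + 7/9 = 4/9 ≈ 0.44444)
f(M, K) = 853/36 + M (f(M, K) = -¾ + ((M + 24) + 4/9) = -¾ + ((24 + M) + 4/9) = -¾ + (220/9 + M) = 853/36 + M)
l(P) = 0
l(5)*f(-29, j(J(-4))) = 0*(853/36 - 29) = 0*(-191/36) = 0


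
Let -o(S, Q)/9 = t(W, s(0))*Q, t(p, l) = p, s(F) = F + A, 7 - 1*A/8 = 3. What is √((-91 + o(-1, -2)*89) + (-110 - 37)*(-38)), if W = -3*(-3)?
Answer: √19913 ≈ 141.11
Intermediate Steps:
A = 32 (A = 56 - 8*3 = 56 - 24 = 32)
s(F) = 32 + F (s(F) = F + 32 = 32 + F)
W = 9
o(S, Q) = -81*Q
√((-91 + o(-1, -2)*89) + (-110 - 37)*(-38)) = √((-91 - 81*(-2)*89) + (-110 - 37)*(-38)) = √((-91 + 162*89) - 147*(-38)) = √((-91 + 14418) + 5586) = √(14327 + 5586) = √19913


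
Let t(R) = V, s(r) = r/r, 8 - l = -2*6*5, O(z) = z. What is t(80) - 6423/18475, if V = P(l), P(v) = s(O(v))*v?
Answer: 1249877/18475 ≈ 67.652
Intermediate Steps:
l = 68 (l = 8 - (-2*6)*5 = 8 - (-12)*5 = 8 - 1*(-60) = 8 + 60 = 68)
s(r) = 1
P(v) = v (P(v) = 1*v = v)
V = 68
t(R) = 68
t(80) - 6423/18475 = 68 - 6423/18475 = 1249877/18475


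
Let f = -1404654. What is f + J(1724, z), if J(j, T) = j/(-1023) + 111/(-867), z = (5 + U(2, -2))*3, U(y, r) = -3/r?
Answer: -415282277225/295647 ≈ -1.4047e+6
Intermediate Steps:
z = 39/2 (z = (5 - 3/(-2))*3 = (5 - 3*(-½))*3 = (5 + 3/2)*3 = (13/2)*3 = 39/2 ≈ 19.500)
J(j, T) = -37/289 - j/1023 (J(j, T) = j*(-1/1023) + 111*(-1/867) = -j/1023 - 37/289 = -37/289 - j/1023)
f + J(1724, z) = -1404654 + (-37/289 - 1/1023*1724) = -1404654 + (-37/289 - 1724/1023) = -1404654 - 536087/295647 = -415282277225/295647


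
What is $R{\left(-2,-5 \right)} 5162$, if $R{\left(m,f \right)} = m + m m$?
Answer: $10324$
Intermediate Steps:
$R{\left(m,f \right)} = m + m^{2}$
$R{\left(-2,-5 \right)} 5162 = - 2 \left(1 - 2\right) 5162 = \left(-2\right) \left(-1\right) 5162 = 2 \cdot 5162 = 10324$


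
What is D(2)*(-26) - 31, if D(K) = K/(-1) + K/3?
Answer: 11/3 ≈ 3.6667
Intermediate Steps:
D(K) = -2*K/3 (D(K) = K*(-1) + K*(⅓) = -K + K/3 = -2*K/3)
D(2)*(-26) - 31 = -⅔*2*(-26) - 31 = -4/3*(-26) - 31 = 104/3 - 31 = 11/3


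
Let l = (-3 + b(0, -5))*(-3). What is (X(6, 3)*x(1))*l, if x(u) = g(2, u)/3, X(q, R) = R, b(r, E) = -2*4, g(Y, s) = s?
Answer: 33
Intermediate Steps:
b(r, E) = -8
l = 33 (l = (-3 - 8)*(-3) = -11*(-3) = 33)
x(u) = u/3
(X(6, 3)*x(1))*l = (3*((1/3)*1))*33 = (3*(1/3))*33 = 1*33 = 33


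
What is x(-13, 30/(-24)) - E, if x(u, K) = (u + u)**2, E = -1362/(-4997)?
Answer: 3376610/4997 ≈ 675.73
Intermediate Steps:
E = 1362/4997 (E = -1362*(-1/4997) = 1362/4997 ≈ 0.27256)
x(u, K) = 4*u**2 (x(u, K) = (2*u)**2 = 4*u**2)
x(-13, 30/(-24)) - E = 4*(-13)**2 - 1*1362/4997 = 4*169 - 1362/4997 = 676 - 1362/4997 = 3376610/4997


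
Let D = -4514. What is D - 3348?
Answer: -7862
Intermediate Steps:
D - 3348 = -4514 - 3348 = -7862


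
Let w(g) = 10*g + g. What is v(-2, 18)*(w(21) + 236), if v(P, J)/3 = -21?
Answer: -29421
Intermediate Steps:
w(g) = 11*g
v(P, J) = -63 (v(P, J) = 3*(-21) = -63)
v(-2, 18)*(w(21) + 236) = -63*(11*21 + 236) = -63*(231 + 236) = -63*467 = -29421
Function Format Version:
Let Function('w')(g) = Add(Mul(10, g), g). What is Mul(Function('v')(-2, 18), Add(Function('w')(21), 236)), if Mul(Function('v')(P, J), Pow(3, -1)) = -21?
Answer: -29421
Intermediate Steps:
Function('w')(g) = Mul(11, g)
Function('v')(P, J) = -63 (Function('v')(P, J) = Mul(3, -21) = -63)
Mul(Function('v')(-2, 18), Add(Function('w')(21), 236)) = Mul(-63, Add(Mul(11, 21), 236)) = Mul(-63, Add(231, 236)) = Mul(-63, 467) = -29421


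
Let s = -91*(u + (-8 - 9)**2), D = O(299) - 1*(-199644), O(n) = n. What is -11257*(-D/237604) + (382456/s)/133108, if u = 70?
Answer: 7867712555814537/830564503132 ≈ 9472.7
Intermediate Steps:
D = 199943 (D = 299 - 1*(-199644) = 299 + 199644 = 199943)
s = -32669 (s = -91*(70 + (-8 - 9)**2) = -91*(70 + (-17)**2) = -91*(70 + 289) = -91*359 = -32669)
-11257*(-D/237604) + (382456/s)/133108 = -11257/((-237604/199943)) + (382456/(-32669))/133108 = -11257/((-237604*1/199943)) + (382456*(-1/32669))*(1/133108) = -11257/(-237604/199943) - 382456/32669*1/133108 = -11257*(-199943/237604) - 95614/1087126313 = 2250758351/237604 - 95614/1087126313 = 7867712555814537/830564503132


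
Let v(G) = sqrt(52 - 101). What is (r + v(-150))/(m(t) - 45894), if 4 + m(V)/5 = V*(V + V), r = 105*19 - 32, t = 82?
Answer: 1963/21326 + 7*I/21326 ≈ 0.092047 + 0.00032824*I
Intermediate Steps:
r = 1963 (r = 1995 - 32 = 1963)
v(G) = 7*I (v(G) = sqrt(-49) = 7*I)
m(V) = -20 + 10*V**2 (m(V) = -20 + 5*(V*(V + V)) = -20 + 5*(V*(2*V)) = -20 + 5*(2*V**2) = -20 + 10*V**2)
(r + v(-150))/(m(t) - 45894) = (1963 + 7*I)/((-20 + 10*82**2) - 45894) = (1963 + 7*I)/((-20 + 10*6724) - 45894) = (1963 + 7*I)/((-20 + 67240) - 45894) = (1963 + 7*I)/(67220 - 45894) = (1963 + 7*I)/21326 = (1963 + 7*I)*(1/21326) = 1963/21326 + 7*I/21326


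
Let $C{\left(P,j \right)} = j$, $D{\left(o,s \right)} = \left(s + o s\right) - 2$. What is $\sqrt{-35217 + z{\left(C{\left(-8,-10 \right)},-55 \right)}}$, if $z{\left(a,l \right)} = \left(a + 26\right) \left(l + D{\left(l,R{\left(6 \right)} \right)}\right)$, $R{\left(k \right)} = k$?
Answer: $i \sqrt{41313} \approx 203.26 i$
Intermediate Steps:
$D{\left(o,s \right)} = -2 + s + o s$
$z{\left(a,l \right)} = \left(4 + 7 l\right) \left(26 + a\right)$ ($z{\left(a,l \right)} = \left(a + 26\right) \left(l + \left(-2 + 6 + l 6\right)\right) = \left(26 + a\right) \left(l + \left(-2 + 6 + 6 l\right)\right) = \left(26 + a\right) \left(l + \left(4 + 6 l\right)\right) = \left(26 + a\right) \left(4 + 7 l\right) = \left(4 + 7 l\right) \left(26 + a\right)$)
$\sqrt{-35217 + z{\left(C{\left(-8,-10 \right)},-55 \right)}} = \sqrt{-35217 + \left(104 + 4 \left(-10\right) + 182 \left(-55\right) + 7 \left(-10\right) \left(-55\right)\right)} = \sqrt{-35217 + \left(104 - 40 - 10010 + 3850\right)} = \sqrt{-35217 - 6096} = \sqrt{-41313} = i \sqrt{41313}$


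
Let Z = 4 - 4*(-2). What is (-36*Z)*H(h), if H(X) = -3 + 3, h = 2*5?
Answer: 0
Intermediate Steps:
h = 10
Z = 12 (Z = 4 + 8 = 12)
H(X) = 0
(-36*Z)*H(h) = -36*12*0 = -432*0 = 0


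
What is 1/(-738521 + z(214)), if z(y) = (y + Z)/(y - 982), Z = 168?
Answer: -384/283592255 ≈ -1.3541e-6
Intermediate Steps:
z(y) = (168 + y)/(-982 + y) (z(y) = (y + 168)/(y - 982) = (168 + y)/(-982 + y))
1/(-738521 + z(214)) = 1/(-738521 + (168 + 214)/(-982 + 214)) = 1/(-738521 + 382/(-768)) = 1/(-738521 - 1/768*382) = 1/(-738521 - 191/384) = 1/(-283592255/384) = -384/283592255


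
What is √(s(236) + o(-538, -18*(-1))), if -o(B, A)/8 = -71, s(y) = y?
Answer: 2*√201 ≈ 28.355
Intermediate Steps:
o(B, A) = 568 (o(B, A) = -8*(-71) = 568)
√(s(236) + o(-538, -18*(-1))) = √(236 + 568) = √804 = 2*√201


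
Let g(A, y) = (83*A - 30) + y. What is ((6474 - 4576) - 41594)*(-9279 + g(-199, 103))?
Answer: 1021100208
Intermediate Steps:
g(A, y) = -30 + y + 83*A (g(A, y) = (-30 + 83*A) + y = -30 + y + 83*A)
((6474 - 4576) - 41594)*(-9279 + g(-199, 103)) = ((6474 - 4576) - 41594)*(-9279 + (-30 + 103 + 83*(-199))) = (1898 - 41594)*(-9279 + (-30 + 103 - 16517)) = -39696*(-9279 - 16444) = -39696*(-25723) = 1021100208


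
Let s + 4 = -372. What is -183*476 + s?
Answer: -87484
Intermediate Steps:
s = -376 (s = -4 - 372 = -376)
-183*476 + s = -183*476 - 376 = -87108 - 376 = -87484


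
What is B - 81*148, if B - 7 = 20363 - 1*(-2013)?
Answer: 10395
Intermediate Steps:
B = 22383 (B = 7 + (20363 - 1*(-2013)) = 7 + (20363 + 2013) = 7 + 22376 = 22383)
B - 81*148 = 22383 - 81*148 = 22383 - 1*11988 = 22383 - 11988 = 10395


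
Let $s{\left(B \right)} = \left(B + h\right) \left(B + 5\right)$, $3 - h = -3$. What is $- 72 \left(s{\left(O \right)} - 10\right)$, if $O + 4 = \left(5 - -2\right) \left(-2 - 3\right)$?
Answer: $-80064$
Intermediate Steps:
$h = 6$ ($h = 3 - -3 = 3 + 3 = 6$)
$O = -39$ ($O = -4 + \left(5 - -2\right) \left(-2 - 3\right) = -4 + \left(5 + \left(-2 + 4\right)\right) \left(-5\right) = -4 + \left(5 + 2\right) \left(-5\right) = -4 + 7 \left(-5\right) = -4 - 35 = -39$)
$s{\left(B \right)} = \left(5 + B\right) \left(6 + B\right)$ ($s{\left(B \right)} = \left(B + 6\right) \left(B + 5\right) = \left(6 + B\right) \left(5 + B\right) = \left(5 + B\right) \left(6 + B\right)$)
$- 72 \left(s{\left(O \right)} - 10\right) = - 72 \left(\left(30 + \left(-39\right)^{2} + 11 \left(-39\right)\right) - 10\right) = - 72 \left(\left(30 + 1521 - 429\right) - 10\right) = - 72 \left(1122 - 10\right) = \left(-72\right) 1112 = -80064$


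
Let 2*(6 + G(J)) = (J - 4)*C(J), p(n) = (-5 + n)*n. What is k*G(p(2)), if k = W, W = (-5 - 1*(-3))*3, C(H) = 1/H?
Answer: 31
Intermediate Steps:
p(n) = n*(-5 + n)
W = -6 (W = (-5 + 3)*3 = -2*3 = -6)
G(J) = -6 + (-4 + J)/(2*J) (G(J) = -6 + ((J - 4)/J)/2 = -6 + ((-4 + J)/J)/2 = -6 + (-4 + J)/(2*J))
k = -6
k*G(p(2)) = -6*(-11/2 - 2*1/(2*(-5 + 2))) = -6*(-11/2 - 2/(2*(-3))) = -6*(-11/2 - 2/(-6)) = -6*(-11/2 - 2*(-⅙)) = -6*(-11/2 + ⅓) = -6*(-31/6) = 31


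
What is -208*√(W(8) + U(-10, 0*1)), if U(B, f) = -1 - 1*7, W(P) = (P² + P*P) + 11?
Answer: -208*√131 ≈ -2380.7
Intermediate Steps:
W(P) = 11 + 2*P² (W(P) = (P² + P²) + 11 = 2*P² + 11 = 11 + 2*P²)
U(B, f) = -8 (U(B, f) = -1 - 7 = -8)
-208*√(W(8) + U(-10, 0*1)) = -208*√((11 + 2*8²) - 8) = -208*√((11 + 2*64) - 8) = -208*√((11 + 128) - 8) = -208*√(139 - 8) = -208*√131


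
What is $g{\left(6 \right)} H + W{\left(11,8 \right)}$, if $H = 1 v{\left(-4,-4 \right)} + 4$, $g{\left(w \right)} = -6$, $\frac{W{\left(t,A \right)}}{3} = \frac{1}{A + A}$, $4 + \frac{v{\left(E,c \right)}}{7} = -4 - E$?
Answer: $\frac{2307}{16} \approx 144.19$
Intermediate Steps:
$v{\left(E,c \right)} = -56 - 7 E$ ($v{\left(E,c \right)} = -28 + 7 \left(-4 - E\right) = -28 - \left(28 + 7 E\right) = -56 - 7 E$)
$W{\left(t,A \right)} = \frac{3}{2 A}$ ($W{\left(t,A \right)} = \frac{3}{A + A} = \frac{3}{2 A}$)
$H = -24$ ($H = 1 \left(-56 - -28\right) + 4 = 1 \left(-56 + 28\right) + 4 = 1 \left(-28\right) + 4 = -28 + 4 = -24$)
$g{\left(6 \right)} H + W{\left(11,8 \right)} = \left(-6\right) \left(-24\right) + \frac{3}{2 \cdot 8} = 144 + \frac{3}{2} \cdot \frac{1}{8} = 144 + \frac{3}{16} = \frac{2307}{16}$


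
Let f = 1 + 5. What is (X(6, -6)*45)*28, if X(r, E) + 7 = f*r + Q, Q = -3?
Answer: 32760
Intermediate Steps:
f = 6
X(r, E) = -10 + 6*r (X(r, E) = -7 + (6*r - 3) = -7 + (-3 + 6*r) = -10 + 6*r)
(X(6, -6)*45)*28 = ((-10 + 6*6)*45)*28 = ((-10 + 36)*45)*28 = (26*45)*28 = 1170*28 = 32760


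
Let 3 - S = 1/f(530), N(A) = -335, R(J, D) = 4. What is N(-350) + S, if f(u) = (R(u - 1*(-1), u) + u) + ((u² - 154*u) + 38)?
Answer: -66350865/199852 ≈ -332.00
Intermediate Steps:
f(u) = 42 + u² - 153*u (f(u) = (4 + u) + ((u² - 154*u) + 38) = (4 + u) + (38 + u² - 154*u) = 42 + u² - 153*u)
S = 599555/199852 (S = 3 - 1/(42 + 530² - 153*530) = 3 - 1/(42 + 280900 - 81090) = 3 - 1/199852 = 599555/199852 ≈ 3.0000)
N(-350) + S = -335 + 599555/199852 = -66350865/199852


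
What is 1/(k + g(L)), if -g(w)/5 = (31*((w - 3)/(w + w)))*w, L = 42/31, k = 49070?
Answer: 2/98395 ≈ 2.0326e-5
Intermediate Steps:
L = 42/31 (L = 42*(1/31) = 42/31 ≈ 1.3548)
g(w) = 465/2 - 155*w/2 (g(w) = -5*31*((w - 3)/(w + w))*w = -5*31*((-3 + w)/((2*w)))*w = -5*31*((-3 + w)*(1/(2*w)))*w = -5*31*((-3 + w)/(2*w))*w = -5*31*(-3 + w)/(2*w)*w = -5*(-93/2 + 31*w/2) = 465/2 - 155*w/2)
1/(k + g(L)) = 1/(49070 + (465/2 - 155/2*42/31)) = 1/(49070 + (465/2 - 105)) = 1/(49070 + 255/2) = 1/(98395/2) = 2/98395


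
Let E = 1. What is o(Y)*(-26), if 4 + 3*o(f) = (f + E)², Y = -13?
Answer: -3640/3 ≈ -1213.3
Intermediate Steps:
o(f) = -4/3 + (1 + f)²/3 (o(f) = -4/3 + (f + 1)²/3 = -4/3 + (1 + f)²/3)
o(Y)*(-26) = (-4/3 + (1 - 13)²/3)*(-26) = (-4/3 + (⅓)*(-12)²)*(-26) = (-4/3 + (⅓)*144)*(-26) = (-4/3 + 48)*(-26) = (140/3)*(-26) = -3640/3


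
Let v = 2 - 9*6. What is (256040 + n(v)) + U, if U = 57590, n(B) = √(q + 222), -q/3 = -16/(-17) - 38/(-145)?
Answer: 313630 + 2*√331747095/2465 ≈ 3.1365e+5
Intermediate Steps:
q = -8898/2465 (q = -3*(-16/(-17) - 38/(-145)) = -3*(-16*(-1/17) - 38*(-1/145)) = -3*(16/17 + 38/145) = -3*2966/2465 = -8898/2465 ≈ -3.6097)
v = -52 (v = 2 - 54 = -52)
n(B) = 2*√331747095/2465 (n(B) = √(-8898/2465 + 222) = √(538332/2465) = 2*√331747095/2465)
(256040 + n(v)) + U = (256040 + 2*√331747095/2465) + 57590 = 313630 + 2*√331747095/2465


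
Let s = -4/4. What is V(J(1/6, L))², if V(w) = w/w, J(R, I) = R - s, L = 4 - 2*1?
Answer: 1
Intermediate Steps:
s = -1 (s = -4*¼ = -1)
L = 2 (L = 4 - 2 = 2)
J(R, I) = 1 + R (J(R, I) = R - 1*(-1) = R + 1 = 1 + R)
V(w) = 1
V(J(1/6, L))² = 1² = 1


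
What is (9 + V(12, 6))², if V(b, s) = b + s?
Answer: 729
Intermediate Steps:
(9 + V(12, 6))² = (9 + (12 + 6))² = (9 + 18)² = 27² = 729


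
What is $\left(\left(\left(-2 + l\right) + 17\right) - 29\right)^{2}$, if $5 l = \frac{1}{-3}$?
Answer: $\frac{44521}{225} \approx 197.87$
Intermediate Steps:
$l = - \frac{1}{15}$ ($l = \frac{1}{5 \left(-3\right)} = \frac{1}{5} \left(- \frac{1}{3}\right) = - \frac{1}{15} \approx -0.066667$)
$\left(\left(\left(-2 + l\right) + 17\right) - 29\right)^{2} = \left(\left(\left(-2 - \frac{1}{15}\right) + 17\right) - 29\right)^{2} = \left(\left(- \frac{31}{15} + 17\right) - 29\right)^{2} = \left(\frac{224}{15} - 29\right)^{2} = \left(- \frac{211}{15}\right)^{2} = \frac{44521}{225}$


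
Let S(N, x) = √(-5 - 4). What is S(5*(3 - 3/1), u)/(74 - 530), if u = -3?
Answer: -I/152 ≈ -0.0065789*I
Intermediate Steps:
S(N, x) = 3*I (S(N, x) = √(-9) = 3*I)
S(5*(3 - 3/1), u)/(74 - 530) = (3*I)/(74 - 530) = (3*I)/(-456) = (3*I)*(-1/456) = -I/152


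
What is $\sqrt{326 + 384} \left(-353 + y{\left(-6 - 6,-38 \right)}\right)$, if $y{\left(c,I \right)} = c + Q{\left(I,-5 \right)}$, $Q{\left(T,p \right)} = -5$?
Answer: $- 370 \sqrt{710} \approx -9859.0$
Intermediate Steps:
$y{\left(c,I \right)} = -5 + c$ ($y{\left(c,I \right)} = c - 5 = -5 + c$)
$\sqrt{326 + 384} \left(-353 + y{\left(-6 - 6,-38 \right)}\right) = \sqrt{326 + 384} \left(-353 - 17\right) = \sqrt{710} \left(-353 - 17\right) = \sqrt{710} \left(-370\right) = - 370 \sqrt{710}$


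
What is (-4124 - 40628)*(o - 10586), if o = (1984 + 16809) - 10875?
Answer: 119398336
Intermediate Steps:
o = 7918 (o = 18793 - 10875 = 7918)
(-4124 - 40628)*(o - 10586) = (-4124 - 40628)*(7918 - 10586) = -44752*(-2668) = 119398336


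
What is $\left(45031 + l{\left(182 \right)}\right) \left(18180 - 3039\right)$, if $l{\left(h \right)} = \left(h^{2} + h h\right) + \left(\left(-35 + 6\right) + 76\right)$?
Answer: $1685586966$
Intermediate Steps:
$l{\left(h \right)} = 47 + 2 h^{2}$ ($l{\left(h \right)} = \left(h^{2} + h^{2}\right) + \left(-29 + 76\right) = 2 h^{2} + 47 = 47 + 2 h^{2}$)
$\left(45031 + l{\left(182 \right)}\right) \left(18180 - 3039\right) = \left(45031 + \left(47 + 2 \cdot 182^{2}\right)\right) \left(18180 - 3039\right) = \left(45031 + \left(47 + 2 \cdot 33124\right)\right) 15141 = \left(45031 + \left(47 + 66248\right)\right) 15141 = \left(45031 + 66295\right) 15141 = 111326 \cdot 15141 = 1685586966$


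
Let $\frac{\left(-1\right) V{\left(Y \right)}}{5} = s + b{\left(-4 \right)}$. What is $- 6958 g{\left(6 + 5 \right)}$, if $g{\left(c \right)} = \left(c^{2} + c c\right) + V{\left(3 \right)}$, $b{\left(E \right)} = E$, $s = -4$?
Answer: $-1962156$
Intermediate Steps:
$V{\left(Y \right)} = 40$ ($V{\left(Y \right)} = - 5 \left(-4 - 4\right) = \left(-5\right) \left(-8\right) = 40$)
$g{\left(c \right)} = 40 + 2 c^{2}$ ($g{\left(c \right)} = \left(c^{2} + c c\right) + 40 = \left(c^{2} + c^{2}\right) + 40 = 2 c^{2} + 40 = 40 + 2 c^{2}$)
$- 6958 g{\left(6 + 5 \right)} = - 6958 \left(40 + 2 \left(6 + 5\right)^{2}\right) = - 6958 \left(40 + 2 \cdot 11^{2}\right) = - 6958 \left(40 + 2 \cdot 121\right) = - 6958 \left(40 + 242\right) = \left(-6958\right) 282 = -1962156$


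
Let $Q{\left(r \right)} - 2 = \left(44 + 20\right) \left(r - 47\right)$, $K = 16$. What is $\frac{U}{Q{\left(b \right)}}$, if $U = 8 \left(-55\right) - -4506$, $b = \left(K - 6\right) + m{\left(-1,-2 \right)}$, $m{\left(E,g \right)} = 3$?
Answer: $- \frac{2033}{1087} \approx -1.8703$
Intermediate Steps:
$b = 13$ ($b = \left(16 - 6\right) + 3 = 10 + 3 = 13$)
$U = 4066$ ($U = -440 + 4506 = 4066$)
$Q{\left(r \right)} = -3006 + 64 r$ ($Q{\left(r \right)} = 2 + \left(44 + 20\right) \left(r - 47\right) = 2 + 64 \left(-47 + r\right) = 2 + \left(-3008 + 64 r\right) = -3006 + 64 r$)
$\frac{U}{Q{\left(b \right)}} = \frac{4066}{-3006 + 64 \cdot 13} = \frac{4066}{-3006 + 832} = \frac{4066}{-2174} = 4066 \left(- \frac{1}{2174}\right) = - \frac{2033}{1087}$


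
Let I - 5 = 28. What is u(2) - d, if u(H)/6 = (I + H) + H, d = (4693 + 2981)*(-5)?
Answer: 38592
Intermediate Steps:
I = 33 (I = 5 + 28 = 33)
d = -38370 (d = 7674*(-5) = -38370)
u(H) = 198 + 12*H (u(H) = 6*((33 + H) + H) = 6*(33 + 2*H) = 198 + 12*H)
u(2) - d = (198 + 12*2) - 1*(-38370) = (198 + 24) + 38370 = 222 + 38370 = 38592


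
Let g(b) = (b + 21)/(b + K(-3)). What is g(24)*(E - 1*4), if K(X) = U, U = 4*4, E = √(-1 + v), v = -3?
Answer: -9/2 + 9*I/4 ≈ -4.5 + 2.25*I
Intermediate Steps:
E = 2*I (E = √(-1 - 3) = √(-4) = 2*I ≈ 2.0*I)
U = 16
K(X) = 16
g(b) = (21 + b)/(16 + b) (g(b) = (b + 21)/(b + 16) = (21 + b)/(16 + b))
g(24)*(E - 1*4) = ((21 + 24)/(16 + 24))*(2*I - 1*4) = (45/40)*(2*I - 4) = ((1/40)*45)*(-4 + 2*I) = 9*(-4 + 2*I)/8 = -9/2 + 9*I/4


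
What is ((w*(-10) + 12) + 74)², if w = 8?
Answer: 36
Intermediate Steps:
((w*(-10) + 12) + 74)² = ((8*(-10) + 12) + 74)² = ((-80 + 12) + 74)² = (-68 + 74)² = 6² = 36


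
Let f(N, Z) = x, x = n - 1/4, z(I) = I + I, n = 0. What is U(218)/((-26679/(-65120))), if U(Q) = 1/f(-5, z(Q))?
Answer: -260480/26679 ≈ -9.7635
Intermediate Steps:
z(I) = 2*I
x = -1/4 (x = 0 - 1/4 = -1/4 ≈ -0.25000)
f(N, Z) = -1/4
U(Q) = -4 (U(Q) = 1/(-1/4) = -4)
U(218)/((-26679/(-65120))) = -4/((-26679/(-65120))) = -4/((-26679*(-1/65120))) = -4/26679/65120 = -4*65120/26679 = -260480/26679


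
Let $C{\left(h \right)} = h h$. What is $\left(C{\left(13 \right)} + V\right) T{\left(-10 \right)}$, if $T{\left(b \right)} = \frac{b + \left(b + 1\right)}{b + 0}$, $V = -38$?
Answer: $\frac{2489}{10} \approx 248.9$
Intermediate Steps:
$C{\left(h \right)} = h^{2}$
$T{\left(b \right)} = \frac{1 + 2 b}{b}$ ($T{\left(b \right)} = \frac{b + \left(1 + b\right)}{b} = \frac{1 + 2 b}{b}$)
$\left(C{\left(13 \right)} + V\right) T{\left(-10 \right)} = \left(13^{2} - 38\right) \left(2 + \frac{1}{-10}\right) = \left(169 - 38\right) \left(2 - \frac{1}{10}\right) = 131 \cdot \frac{19}{10} = \frac{2489}{10}$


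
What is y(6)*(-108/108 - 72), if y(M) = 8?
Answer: -584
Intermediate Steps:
y(6)*(-108/108 - 72) = 8*(-108/108 - 72) = 8*(-108*1/108 - 72) = 8*(-1 - 72) = 8*(-73) = -584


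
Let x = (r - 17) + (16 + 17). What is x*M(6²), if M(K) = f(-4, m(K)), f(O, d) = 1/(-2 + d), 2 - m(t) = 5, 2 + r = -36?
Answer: 22/5 ≈ 4.4000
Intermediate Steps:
r = -38 (r = -2 - 36 = -38)
x = -22 (x = (-38 - 17) + (16 + 17) = -55 + 33 = -22)
m(t) = -3 (m(t) = 2 - 1*5 = 2 - 5 = -3)
M(K) = -⅕ (M(K) = 1/(-2 - 3) = 1/(-5) = -⅕)
x*M(6²) = -22*(-⅕) = 22/5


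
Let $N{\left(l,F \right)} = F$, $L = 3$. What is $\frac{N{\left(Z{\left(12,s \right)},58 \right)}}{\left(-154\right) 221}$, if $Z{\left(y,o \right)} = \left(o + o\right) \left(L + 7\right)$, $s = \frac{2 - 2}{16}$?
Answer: $- \frac{29}{17017} \approx -0.0017042$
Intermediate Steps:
$s = 0$ ($s = \left(2 - 2\right) \frac{1}{16} = 0 \cdot \frac{1}{16} = 0$)
$Z{\left(y,o \right)} = 20 o$ ($Z{\left(y,o \right)} = \left(o + o\right) \left(3 + 7\right) = 2 o 10 = 20 o$)
$\frac{N{\left(Z{\left(12,s \right)},58 \right)}}{\left(-154\right) 221} = \frac{58}{\left(-154\right) 221} = \frac{58}{-34034} = 58 \left(- \frac{1}{34034}\right) = - \frac{29}{17017}$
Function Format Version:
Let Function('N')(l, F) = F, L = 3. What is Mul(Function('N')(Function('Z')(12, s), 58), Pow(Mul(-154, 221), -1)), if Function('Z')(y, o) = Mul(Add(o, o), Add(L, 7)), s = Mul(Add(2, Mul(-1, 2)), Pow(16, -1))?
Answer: Rational(-29, 17017) ≈ -0.0017042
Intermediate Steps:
s = 0 (s = Mul(Add(2, -2), Rational(1, 16)) = Mul(0, Rational(1, 16)) = 0)
Function('Z')(y, o) = Mul(20, o) (Function('Z')(y, o) = Mul(Add(o, o), Add(3, 7)) = Mul(Mul(2, o), 10) = Mul(20, o))
Mul(Function('N')(Function('Z')(12, s), 58), Pow(Mul(-154, 221), -1)) = Mul(58, Pow(Mul(-154, 221), -1)) = Mul(58, Pow(-34034, -1)) = Mul(58, Rational(-1, 34034)) = Rational(-29, 17017)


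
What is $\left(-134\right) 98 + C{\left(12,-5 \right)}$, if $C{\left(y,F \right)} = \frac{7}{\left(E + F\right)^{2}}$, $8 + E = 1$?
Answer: $- \frac{1891001}{144} \approx -13132.0$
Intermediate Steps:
$E = -7$ ($E = -8 + 1 = -7$)
$C{\left(y,F \right)} = \frac{7}{\left(-7 + F\right)^{2}}$
$\left(-134\right) 98 + C{\left(12,-5 \right)} = \left(-134\right) 98 + \frac{7}{\left(-7 - 5\right)^{2}} = -13132 + \frac{7}{144} = - \frac{1891001}{144}$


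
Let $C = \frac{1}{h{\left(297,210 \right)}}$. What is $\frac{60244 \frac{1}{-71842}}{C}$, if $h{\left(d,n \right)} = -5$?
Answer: $\frac{150610}{35921} \approx 4.1928$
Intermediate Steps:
$C = - \frac{1}{5}$ ($C = \frac{1}{-5} = - \frac{1}{5} \approx -0.2$)
$\frac{60244 \frac{1}{-71842}}{C} = \frac{60244 \frac{1}{-71842}}{- \frac{1}{5}} = 60244 \left(- \frac{1}{71842}\right) \left(-5\right) = \left(- \frac{30122}{35921}\right) \left(-5\right) = \frac{150610}{35921}$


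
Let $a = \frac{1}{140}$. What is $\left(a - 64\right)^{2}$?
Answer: $\frac{80263681}{19600} \approx 4095.1$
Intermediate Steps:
$a = \frac{1}{140} \approx 0.0071429$
$\left(a - 64\right)^{2} = \left(\frac{1}{140} - 64\right)^{2} = \left(- \frac{8959}{140}\right)^{2} = \frac{80263681}{19600}$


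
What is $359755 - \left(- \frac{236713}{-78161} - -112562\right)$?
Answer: $\frac{19320615360}{78161} \approx 2.4719 \cdot 10^{5}$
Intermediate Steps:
$359755 - \left(- \frac{236713}{-78161} - -112562\right) = 359755 - \left(\left(-236713\right) \left(- \frac{1}{78161}\right) + 112562\right) = 359755 - \left(\frac{236713}{78161} + 112562\right) = 359755 - \frac{8798195195}{78161} = \frac{19320615360}{78161}$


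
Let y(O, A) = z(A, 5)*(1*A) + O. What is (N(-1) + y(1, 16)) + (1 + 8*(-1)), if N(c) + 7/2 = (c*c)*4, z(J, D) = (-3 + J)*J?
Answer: 6645/2 ≈ 3322.5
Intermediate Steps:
z(J, D) = J*(-3 + J)
N(c) = -7/2 + 4*c² (N(c) = -7/2 + (c*c)*4 = -7/2 + c²*4 = -7/2 + 4*c²)
y(O, A) = O + A²*(-3 + A) (y(O, A) = (A*(-3 + A))*(1*A) + O = (A*(-3 + A))*A + O = A²*(-3 + A) + O = O + A²*(-3 + A))
(N(-1) + y(1, 16)) + (1 + 8*(-1)) = ((-7/2 + 4*(-1)²) + (1 + 16²*(-3 + 16))) + (1 + 8*(-1)) = ((-7/2 + 4*1) + (1 + 256*13)) + (1 - 8) = ((-7/2 + 4) + (1 + 3328)) - 7 = (½ + 3329) - 7 = 6659/2 - 7 = 6645/2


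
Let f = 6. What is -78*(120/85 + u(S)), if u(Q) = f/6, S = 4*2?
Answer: -3198/17 ≈ -188.12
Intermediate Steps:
S = 8
u(Q) = 1 (u(Q) = 6/6 = 6*(⅙) = 1)
-78*(120/85 + u(S)) = -78*(120/85 + 1) = -78*(120*(1/85) + 1) = -78*(24/17 + 1) = -78*41/17 = -3198/17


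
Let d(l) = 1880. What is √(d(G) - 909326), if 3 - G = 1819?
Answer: I*√907446 ≈ 952.6*I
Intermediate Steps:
G = -1816 (G = 3 - 1*1819 = 3 - 1819 = -1816)
√(d(G) - 909326) = √(1880 - 909326) = √(-907446) = I*√907446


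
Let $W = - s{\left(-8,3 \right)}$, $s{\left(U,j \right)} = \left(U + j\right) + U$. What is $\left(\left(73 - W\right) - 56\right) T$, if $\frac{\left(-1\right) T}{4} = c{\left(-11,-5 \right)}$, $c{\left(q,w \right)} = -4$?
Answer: $64$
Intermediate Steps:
$s{\left(U,j \right)} = j + 2 U$
$T = 16$ ($T = \left(-4\right) \left(-4\right) = 16$)
$W = 13$ ($W = - (3 + 2 \left(-8\right)) = - (3 - 16) = \left(-1\right) \left(-13\right) = 13$)
$\left(\left(73 - W\right) - 56\right) T = \left(\left(73 - 13\right) - 56\right) 16 = \left(60 - 56\right) 16 = 4 \cdot 16 = 64$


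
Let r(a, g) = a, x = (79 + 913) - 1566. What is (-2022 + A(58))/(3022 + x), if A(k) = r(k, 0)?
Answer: -491/612 ≈ -0.80229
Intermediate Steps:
x = -574 (x = 992 - 1566 = -574)
A(k) = k
(-2022 + A(58))/(3022 + x) = (-2022 + 58)/(3022 - 574) = -1964/2448 = -1964*1/2448 = -491/612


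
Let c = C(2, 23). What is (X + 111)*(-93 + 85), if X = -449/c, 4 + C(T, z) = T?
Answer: -2684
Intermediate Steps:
C(T, z) = -4 + T
c = -2 (c = -4 + 2 = -2)
X = 449/2 (X = -449/(-2) = -449*(-½) = 449/2 ≈ 224.50)
(X + 111)*(-93 + 85) = (449/2 + 111)*(-93 + 85) = (671/2)*(-8) = -2684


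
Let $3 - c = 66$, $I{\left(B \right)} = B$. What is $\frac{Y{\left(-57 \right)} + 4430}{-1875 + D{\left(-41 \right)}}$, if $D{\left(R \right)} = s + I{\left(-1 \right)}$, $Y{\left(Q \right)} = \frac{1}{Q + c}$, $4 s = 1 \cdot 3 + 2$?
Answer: $- \frac{531599}{224970} \approx -2.363$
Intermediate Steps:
$s = \frac{5}{4}$ ($s = \frac{1 \cdot 3 + 2}{4} = \frac{3 + 2}{4} = \frac{1}{4} \cdot 5 = \frac{5}{4} \approx 1.25$)
$c = -63$ ($c = 3 - 66 = -63$)
$Y{\left(Q \right)} = \frac{1}{-63 + Q}$ ($Y{\left(Q \right)} = \frac{1}{Q - 63} = \frac{1}{-63 + Q}$)
$D{\left(R \right)} = \frac{1}{4}$ ($D{\left(R \right)} = \frac{5}{4} - 1 = \frac{1}{4}$)
$\frac{Y{\left(-57 \right)} + 4430}{-1875 + D{\left(-41 \right)}} = \frac{\frac{1}{-63 - 57} + 4430}{-1875 + \frac{1}{4}} = \frac{\frac{1}{-120} + 4430}{- \frac{7499}{4}} = \left(- \frac{1}{120} + 4430\right) \left(- \frac{4}{7499}\right) = \frac{531599}{120} \left(- \frac{4}{7499}\right) = - \frac{531599}{224970}$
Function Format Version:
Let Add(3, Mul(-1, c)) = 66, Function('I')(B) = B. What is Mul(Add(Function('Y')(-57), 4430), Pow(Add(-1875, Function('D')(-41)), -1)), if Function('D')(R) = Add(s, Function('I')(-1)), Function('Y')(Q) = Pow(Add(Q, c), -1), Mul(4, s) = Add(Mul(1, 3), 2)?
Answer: Rational(-531599, 224970) ≈ -2.3630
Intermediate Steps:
s = Rational(5, 4) (s = Mul(Rational(1, 4), Add(Mul(1, 3), 2)) = Mul(Rational(1, 4), Add(3, 2)) = Mul(Rational(1, 4), 5) = Rational(5, 4) ≈ 1.2500)
c = -63 (c = Add(3, Mul(-1, 66)) = Add(3, -66) = -63)
Function('Y')(Q) = Pow(Add(-63, Q), -1) (Function('Y')(Q) = Pow(Add(Q, -63), -1) = Pow(Add(-63, Q), -1))
Function('D')(R) = Rational(1, 4) (Function('D')(R) = Add(Rational(5, 4), -1) = Rational(1, 4))
Mul(Add(Function('Y')(-57), 4430), Pow(Add(-1875, Function('D')(-41)), -1)) = Mul(Add(Pow(Add(-63, -57), -1), 4430), Pow(Add(-1875, Rational(1, 4)), -1)) = Mul(Add(Pow(-120, -1), 4430), Pow(Rational(-7499, 4), -1)) = Mul(Add(Rational(-1, 120), 4430), Rational(-4, 7499)) = Mul(Rational(531599, 120), Rational(-4, 7499)) = Rational(-531599, 224970)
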